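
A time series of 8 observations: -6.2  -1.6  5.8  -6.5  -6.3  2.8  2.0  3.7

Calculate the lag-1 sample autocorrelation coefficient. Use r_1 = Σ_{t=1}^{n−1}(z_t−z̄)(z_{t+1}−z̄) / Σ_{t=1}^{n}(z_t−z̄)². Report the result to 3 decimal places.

Mean z̄ = (-6.2 − 1.6 + 5.8 − 6.5 − 6.3 + 2.8 + 2.0 + 3.7)/8 = -0.7875
Deviations from mean: -5.4125, -0.8125, 6.5875, -5.7125, -5.5125, 3.5875, 2.7875, 4.4875
Numerator Σ_{t=1}^{7}(z_t−z̄)(z_{t+1}−z̄) = -4.3627
Denominator Σ(z_t−z̄)² = 177.1488
r_1 = -4.3627 / 177.1488 = -0.025

-0.025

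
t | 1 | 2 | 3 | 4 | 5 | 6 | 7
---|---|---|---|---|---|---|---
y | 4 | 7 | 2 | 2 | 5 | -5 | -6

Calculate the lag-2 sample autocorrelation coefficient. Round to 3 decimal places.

Mean ȳ = (4 + 7 + 2 + 2 + 5 − 5 − 6)/7 = 1.2857
Numerator Σ_{t=1}^{5}(y_t−ȳ)(y_{t+2}−ȳ) = -22.8776
Denominator Σ(y_t−ȳ)² = 147.4286
r_2 = -22.8776 / 147.4286 = -0.155

-0.155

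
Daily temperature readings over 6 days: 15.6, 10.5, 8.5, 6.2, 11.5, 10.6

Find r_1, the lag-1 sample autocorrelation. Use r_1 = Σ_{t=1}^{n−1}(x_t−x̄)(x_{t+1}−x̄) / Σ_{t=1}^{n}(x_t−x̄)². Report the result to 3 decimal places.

0.087

Mean x̄ = (15.6 + 10.5 + 8.5 + 6.2 + 11.5 + 10.6)/6 = 10.4833
Deviations from mean: 5.1167, 0.0167, -1.9833, -4.2833, 1.0167, 0.1167
Numerator Σ_{t=1}^{5}(x_t−x̄)(x_{t+1}−x̄) = 4.3114
Denominator Σ(x_t−x̄)² = 49.5083
r_1 = 4.3114 / 49.5083 = 0.087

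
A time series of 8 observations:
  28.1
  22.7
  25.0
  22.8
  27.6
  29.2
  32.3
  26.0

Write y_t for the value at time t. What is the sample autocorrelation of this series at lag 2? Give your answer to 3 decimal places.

Mean ȳ = (28.1 + 22.7 + 25.0 + 22.8 + 27.6 + 29.2 + 32.3 + 26.0)/8 = 26.7125
Σ(y_t−ȳ)(y_{t+2}−ȳ) = (-2.3761) + (15.6989) + (-1.5198) + (-9.7323) + (4.9589) + (-1.7723) = 5.2572
Denominator Σ(y_t−ȳ)² = 74.9688
r_2 = 5.2572 / 74.9688 = 0.070

0.070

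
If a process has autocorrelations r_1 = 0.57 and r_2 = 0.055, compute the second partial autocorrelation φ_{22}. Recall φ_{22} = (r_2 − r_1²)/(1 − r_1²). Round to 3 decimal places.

φ_{22} = (r_2 − r_1²) / (1 − r_1²)
r_1² = (0.57)² = 0.3249
Numerator = 0.055 − 0.3249 = -0.2699; denominator = 1 − 0.3249 = 0.6751
φ_{22} = -0.2699 / 0.6751 = -0.400

-0.400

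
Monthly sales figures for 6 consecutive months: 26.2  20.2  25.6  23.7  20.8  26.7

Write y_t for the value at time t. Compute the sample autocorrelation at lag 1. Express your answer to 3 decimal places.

Mean ȳ = (26.2 + 20.2 + 25.6 + 23.7 + 20.8 + 26.7)/6 = 23.8667
Σ(y_t−ȳ)(y_{t+1}−ȳ) = (-8.5556) + (-6.3556) + (-0.2889) + (0.5111) + (-8.6889) = -23.3778
Denominator Σ(y_t−ȳ)² = 39.3533
r_1 = -23.3778 / 39.3533 = -0.594

-0.594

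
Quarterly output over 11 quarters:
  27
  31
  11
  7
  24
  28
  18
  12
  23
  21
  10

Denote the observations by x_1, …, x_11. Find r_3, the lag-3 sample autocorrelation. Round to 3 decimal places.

-0.048

Mean x̄ = (27 + 31 + 11 + 7 + 24 + 28 + 18 + 12 + 23 + 21 + 10)/11 = 19.2727
Numerator Σ_{t=1}^{8}(x_t−x̄)(x_{t+3}−x̄) = -32.5868
Denominator Σ(x_t−x̄)² = 672.1818
r_3 = -32.5868 / 672.1818 = -0.048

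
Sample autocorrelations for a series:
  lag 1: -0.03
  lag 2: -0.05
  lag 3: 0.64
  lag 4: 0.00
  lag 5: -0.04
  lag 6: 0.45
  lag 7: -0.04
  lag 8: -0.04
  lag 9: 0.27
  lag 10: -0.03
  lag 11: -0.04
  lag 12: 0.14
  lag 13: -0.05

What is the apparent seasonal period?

3

The largest autocorrelation is r_3 = 0.64, with weaker echoes at lags 6 (0.45) and 9 (0.27); the remaining lags stay at or below 0.14.
The dominant spike at lag 3 indicates a seasonal period of 3.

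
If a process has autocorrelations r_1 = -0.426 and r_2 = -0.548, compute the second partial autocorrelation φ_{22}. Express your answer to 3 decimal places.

-0.891

φ_{22} = (r_2 − r_1²) / (1 − r_1²)
r_1² = (-0.426)² = 0.181476
Numerator = -0.548 − 0.1815 = -0.7295; denominator = 1 − 0.1815 = 0.8185
φ_{22} = -0.7295 / 0.8185 = -0.891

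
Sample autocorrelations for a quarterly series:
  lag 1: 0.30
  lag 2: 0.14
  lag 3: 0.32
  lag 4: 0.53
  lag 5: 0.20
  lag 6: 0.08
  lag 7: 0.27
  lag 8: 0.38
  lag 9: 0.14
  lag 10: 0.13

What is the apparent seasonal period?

4

The largest autocorrelation is r_4 = 0.53, with a weaker echo at lag 8 (0.38); the remaining lags stay at or below 0.32. The elevated value at lag 1 (0.30), dropping to 0.14 at lag 2, reflects decaying short-term dependence rather than seasonality.
The dominant spike at lag 4 indicates a seasonal period of 4.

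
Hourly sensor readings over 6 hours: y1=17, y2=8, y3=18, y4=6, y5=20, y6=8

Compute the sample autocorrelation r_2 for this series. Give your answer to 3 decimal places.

Mean ȳ = (17 + 8 + 18 + 6 + 20 + 8)/6 = 12.8333
Deviations from mean: 4.1667, -4.8333, 5.1667, -6.8333, 7.1667, -4.8333
Numerator Σ_{t=1}^{4}(y_t−ȳ)(y_{t+2}−ȳ) = 124.6111
Denominator Σ(y_t−ȳ)² = 188.8333
r_2 = 124.6111 / 188.8333 = 0.660

0.660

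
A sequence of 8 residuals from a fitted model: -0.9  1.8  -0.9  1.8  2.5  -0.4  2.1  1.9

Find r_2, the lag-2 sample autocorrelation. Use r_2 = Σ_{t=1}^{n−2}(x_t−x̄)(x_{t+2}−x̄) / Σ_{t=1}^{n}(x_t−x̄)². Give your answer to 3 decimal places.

0.045

Mean x̄ = (-0.9 + 1.8 − 0.9 + 1.8 + 2.5 − 0.4 + 2.1 + 1.9)/8 = 0.9875
Numerator Σ_{t=1}^{6}(x_t−x̄)(x_{t+2}−x̄) = 0.6572
Denominator Σ(x_t−x̄)² = 14.7288
r_2 = 0.6572 / 14.7288 = 0.045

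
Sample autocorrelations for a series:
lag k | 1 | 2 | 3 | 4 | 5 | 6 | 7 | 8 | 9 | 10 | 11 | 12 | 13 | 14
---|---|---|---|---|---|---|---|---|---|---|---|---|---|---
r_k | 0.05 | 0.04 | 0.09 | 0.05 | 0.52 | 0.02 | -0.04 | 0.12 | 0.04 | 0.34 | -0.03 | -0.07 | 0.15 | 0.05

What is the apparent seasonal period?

5

The largest autocorrelation is r_5 = 0.52, with a weaker echo at lag 10 (0.34); the remaining lags stay at or below 0.15.
The dominant spike at lag 5 indicates a seasonal period of 5.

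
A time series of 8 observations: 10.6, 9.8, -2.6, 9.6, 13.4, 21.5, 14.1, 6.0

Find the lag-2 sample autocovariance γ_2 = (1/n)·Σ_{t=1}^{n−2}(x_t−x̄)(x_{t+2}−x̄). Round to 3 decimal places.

Mean x̄ = (10.6 + 9.8 − 2.6 + 9.6 + 13.4 + 21.5 + 14.1 + 6.0)/8 = 10.3000
Σ_{t=1}^{6}(x_t−x̄)(x_{t+2}−x̄) = -87.7300
γ_2 = -87.7300 / 8 = -10.966

-10.966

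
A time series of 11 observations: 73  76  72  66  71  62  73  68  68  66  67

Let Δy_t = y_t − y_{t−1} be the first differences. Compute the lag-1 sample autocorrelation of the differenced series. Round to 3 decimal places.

-0.717

First differences Δy: 3, -4, -6, 5, -9, 11, -5, 0, -2, 1
Mean of differences = -0.6000
Numerator Σ(Δy_t−Δȳ)(Δy_{t+1}−Δȳ) = -225.3600
Denominator Σ(Δy_t−Δȳ)² = 314.4000
r_1(Δy) = -225.3600 / 314.4000 = -0.717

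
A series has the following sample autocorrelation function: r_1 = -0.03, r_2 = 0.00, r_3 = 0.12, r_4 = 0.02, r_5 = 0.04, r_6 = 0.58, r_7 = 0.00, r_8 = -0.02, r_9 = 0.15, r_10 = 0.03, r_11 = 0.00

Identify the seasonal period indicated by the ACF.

The largest autocorrelation is r_6 = 0.58; the remaining lags stay at or below 0.15.
The dominant spike at lag 6 indicates a seasonal period of 6.

6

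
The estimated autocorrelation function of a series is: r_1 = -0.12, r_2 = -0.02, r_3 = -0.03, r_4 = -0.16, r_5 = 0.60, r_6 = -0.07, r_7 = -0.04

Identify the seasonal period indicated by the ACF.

5

The largest autocorrelation is r_5 = 0.60; the remaining lags stay at or below -0.02.
The dominant spike at lag 5 indicates a seasonal period of 5.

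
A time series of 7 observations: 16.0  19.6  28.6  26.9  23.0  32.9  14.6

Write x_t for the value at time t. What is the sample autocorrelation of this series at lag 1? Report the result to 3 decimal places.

-0.210

Mean x̄ = (16.0 + 19.6 + 28.6 + 26.9 + 23.0 + 32.9 + 14.6)/7 = 23.0857
Deviations from mean: -7.0857, -3.4857, 5.5143, 3.8143, -0.0857, 9.8143, -8.4857
Σ(x_t−x̄)(x_{t+1}−x̄) = (24.6988) + (-19.2212) + (21.0331) + (-0.3269) + (-0.8412) + (-83.2812) = -57.9388
Denominator Σ(x_t−x̄)² = 275.6486
r_1 = -57.9388 / 275.6486 = -0.210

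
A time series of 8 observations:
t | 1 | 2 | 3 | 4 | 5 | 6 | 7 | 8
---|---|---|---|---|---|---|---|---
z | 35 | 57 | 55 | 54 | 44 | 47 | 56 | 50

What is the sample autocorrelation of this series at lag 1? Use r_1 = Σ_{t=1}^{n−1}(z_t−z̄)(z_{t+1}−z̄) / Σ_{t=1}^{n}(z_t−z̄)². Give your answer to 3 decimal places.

-0.179

Mean z̄ = (35 + 57 + 55 + 54 + 44 + 47 + 56 + 50)/8 = 49.7500
Deviations from mean: -14.7500, 7.2500, 5.2500, 4.2500, -5.7500, -2.7500, 6.2500, 0.2500
Σ(z_t−z̄)(z_{t+1}−z̄) = (-106.9375) + (38.0625) + (22.3125) + (-24.4375) + (15.8125) + (-17.1875) + (1.5625) = -70.8125
Denominator Σ(z_t−z̄)² = 395.5000
r_1 = -70.8125 / 395.5000 = -0.179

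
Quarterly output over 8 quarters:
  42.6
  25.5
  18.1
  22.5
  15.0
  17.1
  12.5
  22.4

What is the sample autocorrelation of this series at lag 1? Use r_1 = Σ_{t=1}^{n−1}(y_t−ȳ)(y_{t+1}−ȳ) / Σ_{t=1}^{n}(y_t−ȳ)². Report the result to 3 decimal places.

Mean ȳ = (42.6 + 25.5 + 18.1 + 22.5 + 15.0 + 17.1 + 12.5 + 22.4)/8 = 21.9625
Deviations from mean: 20.6375, 3.5375, -3.8625, 0.5375, -6.9625, -4.8625, -9.4625, 0.4375
Numerator Σ_{t=1}^{7}(y_t−ȳ)(y_{t+1}−ȳ) = 129.2498
Denominator Σ(y_t−ȳ)² = 615.4788
r_1 = 129.2498 / 615.4788 = 0.210

0.210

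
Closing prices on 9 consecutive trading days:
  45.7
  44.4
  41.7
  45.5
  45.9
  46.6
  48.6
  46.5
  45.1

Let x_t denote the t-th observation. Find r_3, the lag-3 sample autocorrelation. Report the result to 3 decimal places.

Mean x̄ = (45.7 + 44.4 + 41.7 + 45.5 + 45.9 + 46.6 + 48.6 + 46.5 + 45.1)/9 = 45.5556
Σ(x_t−x̄)(x_{t+3}−x̄) = (-0.0080) + (-0.3980) + (-4.0269) + (-0.1691) + (0.3253) + (-0.4758) = -4.7526
Denominator Σ(x_t−x̄)² = 27.8022
r_3 = -4.7526 / 27.8022 = -0.171

-0.171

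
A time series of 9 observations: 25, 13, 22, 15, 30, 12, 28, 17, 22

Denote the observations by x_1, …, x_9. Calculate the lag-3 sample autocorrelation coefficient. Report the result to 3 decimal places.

-0.573

Mean x̄ = (25 + 13 + 22 + 15 + 30 + 12 + 28 + 17 + 22)/9 = 20.4444
Σ(x_t−x̄)(x_{t+3}−x̄) = (-24.8025) + (-71.1358) + (-13.1358) + (-41.1358) + (-32.9136) + (-13.1358) = -196.2593
Denominator Σ(x_t−x̄)² = 342.2222
r_3 = -196.2593 / 342.2222 = -0.573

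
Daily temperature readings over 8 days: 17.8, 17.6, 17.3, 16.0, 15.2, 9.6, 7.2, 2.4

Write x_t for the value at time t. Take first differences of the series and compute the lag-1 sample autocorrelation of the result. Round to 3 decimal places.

0.112

First differences Δx: -0.2, -0.3, -1.3, -0.8, -5.6, -2.4, -4.8
Mean of differences = -2.2000
Numerator Σ(Δx_t−Δx̄)(Δx_{t+1}−Δx̄) = 3.2100
Denominator Σ(Δx_t−Δx̄)² = 28.7400
r_1(Δx) = 3.2100 / 28.7400 = 0.112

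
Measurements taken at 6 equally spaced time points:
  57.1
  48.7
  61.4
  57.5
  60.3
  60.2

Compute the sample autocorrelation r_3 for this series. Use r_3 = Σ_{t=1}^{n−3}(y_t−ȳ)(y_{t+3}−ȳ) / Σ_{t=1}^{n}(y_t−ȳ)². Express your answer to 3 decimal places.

Mean ȳ = (57.1 + 48.7 + 61.4 + 57.5 + 60.3 + 60.2)/6 = 57.5333
Deviations from mean: -0.4333, -8.8333, 3.8667, -0.0333, 2.7667, 2.6667
Σ(y_t−ȳ)(y_{t+3}−ȳ) = (0.0144) + (-24.4389) + (10.3111) = -14.1133
Denominator Σ(y_t−ȳ)² = 107.9333
r_3 = -14.1133 / 107.9333 = -0.131

-0.131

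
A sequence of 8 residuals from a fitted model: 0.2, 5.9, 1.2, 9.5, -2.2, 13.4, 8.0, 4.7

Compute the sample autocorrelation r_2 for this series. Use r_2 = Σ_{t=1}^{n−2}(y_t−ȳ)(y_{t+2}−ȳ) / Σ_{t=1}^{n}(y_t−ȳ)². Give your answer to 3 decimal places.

0.332

Mean ȳ = (0.2 + 5.9 + 1.2 + 9.5 − 2.2 + 13.4 + 8.0 + 4.7)/8 = 5.0875
Deviations from mean: -4.8875, 0.8125, -3.8875, 4.4125, -7.2875, 8.3125, 2.9125, -0.3875
Σ(y_t−ȳ)(y_{t+2}−ȳ) = (19.0002) + (3.5852) + (28.3302) + (36.6789) + (-21.2248) + (-3.2211) = 63.1484
Denominator Σ(y_t−ȳ)² = 189.9688
r_2 = 63.1484 / 189.9688 = 0.332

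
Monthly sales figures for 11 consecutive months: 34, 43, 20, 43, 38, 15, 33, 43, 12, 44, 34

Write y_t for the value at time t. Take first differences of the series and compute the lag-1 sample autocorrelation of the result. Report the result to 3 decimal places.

First differences Δy: 9, -23, 23, -5, -23, 18, 10, -31, 32, -10
Mean of differences = 0.0000
Numerator Σ(Δy_t−Δȳ)(Δy_{t+1}−Δȳ) = -2592.0000
Denominator Σ(Δy_t−Δȳ)² = 4202.0000
r_1(Δy) = -2592.0000 / 4202.0000 = -0.617

-0.617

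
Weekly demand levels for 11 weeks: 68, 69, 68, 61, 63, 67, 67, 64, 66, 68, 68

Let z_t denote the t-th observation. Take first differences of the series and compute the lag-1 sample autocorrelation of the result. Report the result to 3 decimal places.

First differences Δz: 1, -1, -7, 2, 4, 0, -3, 2, 2, 0
Mean of differences = 0.0000
Numerator Σ(Δz_t−Δz̄)(Δz_{t+1}−Δz̄) = -2.0000
Denominator Σ(Δz_t−Δz̄)² = 88.0000
r_1(Δz) = -2.0000 / 88.0000 = -0.023

-0.023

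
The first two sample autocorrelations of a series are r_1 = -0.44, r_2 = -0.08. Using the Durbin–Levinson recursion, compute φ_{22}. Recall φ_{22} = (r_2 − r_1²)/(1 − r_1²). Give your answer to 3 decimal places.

-0.339

φ_{22} = (r_2 − r_1²) / (1 − r_1²)
r_1² = (-0.44)² = 0.1936
Numerator = -0.08 − 0.1936 = -0.2736; denominator = 1 − 0.1936 = 0.8064
φ_{22} = -0.2736 / 0.8064 = -0.339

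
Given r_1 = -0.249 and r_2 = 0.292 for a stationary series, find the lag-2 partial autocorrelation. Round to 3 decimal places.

0.245

φ_{22} = (r_2 − r_1²) / (1 − r_1²)
r_1² = (-0.249)² = 0.062001
Numerator = 0.292 − 0.0620 = 0.2300; denominator = 1 − 0.0620 = 0.9380
φ_{22} = 0.2300 / 0.9380 = 0.245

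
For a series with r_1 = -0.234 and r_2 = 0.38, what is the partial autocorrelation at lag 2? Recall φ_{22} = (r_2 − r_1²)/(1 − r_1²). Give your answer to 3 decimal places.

0.344

φ_{22} = (r_2 − r_1²) / (1 − r_1²)
r_1² = (-0.234)² = 0.054756
Numerator = 0.38 − 0.0548 = 0.3252; denominator = 1 − 0.0548 = 0.9452
φ_{22} = 0.3252 / 0.9452 = 0.344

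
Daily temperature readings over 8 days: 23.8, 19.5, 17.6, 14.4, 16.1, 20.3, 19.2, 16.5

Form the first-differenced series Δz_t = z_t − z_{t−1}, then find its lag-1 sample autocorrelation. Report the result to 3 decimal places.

First differences Δz: -4.3, -1.9, -3.2, 1.7, 4.2, -1.1, -2.7
Mean of differences = -1.0429
Numerator Σ(Δz_t−Δz̄)(Δz_{t+1}−Δz̄) = 12.8996
Denominator Σ(Δz_t−Δz̄)² = 53.7571
r_1(Δz) = 12.8996 / 53.7571 = 0.240

0.240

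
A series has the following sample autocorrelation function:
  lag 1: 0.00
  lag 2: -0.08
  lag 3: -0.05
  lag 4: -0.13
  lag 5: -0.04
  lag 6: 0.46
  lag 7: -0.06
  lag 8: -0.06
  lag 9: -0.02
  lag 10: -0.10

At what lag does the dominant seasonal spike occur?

6

The largest autocorrelation is r_6 = 0.46; the remaining lags stay at or below 0.00.
The dominant spike at lag 6 indicates a seasonal period of 6.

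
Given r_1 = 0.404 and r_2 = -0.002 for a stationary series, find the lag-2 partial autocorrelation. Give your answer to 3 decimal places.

φ_{22} = (r_2 − r_1²) / (1 − r_1²)
r_1² = (0.404)² = 0.163216
Numerator = -0.002 − 0.1632 = -0.1652; denominator = 1 − 0.1632 = 0.8368
φ_{22} = -0.1652 / 0.8368 = -0.197

-0.197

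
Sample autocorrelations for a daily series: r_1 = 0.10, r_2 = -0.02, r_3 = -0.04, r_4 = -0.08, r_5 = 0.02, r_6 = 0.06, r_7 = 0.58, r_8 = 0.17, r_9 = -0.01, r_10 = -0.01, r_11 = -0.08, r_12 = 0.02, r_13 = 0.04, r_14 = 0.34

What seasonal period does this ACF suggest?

The largest autocorrelation is r_7 = 0.58, with a weaker echo at lag 14 (0.34); the remaining lags stay at or below 0.17.
The dominant spike at lag 7 indicates a seasonal period of 7.

7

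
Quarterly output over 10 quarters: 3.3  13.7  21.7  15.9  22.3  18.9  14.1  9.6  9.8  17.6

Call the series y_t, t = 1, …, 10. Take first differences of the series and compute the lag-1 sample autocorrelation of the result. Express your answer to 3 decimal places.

First differences Δy: 10.4, 8.0, -5.8, 6.4, -3.4, -4.8, -4.5, 0.2, 7.8
Mean of differences = 1.5889
Numerator Σ(Δy_t−Δȳ)(Δy_{t+1}−Δȳ) = 20.1721
Denominator Σ(Δy_t−Δȳ)² = 339.7689
r_1(Δy) = 20.1721 / 339.7689 = 0.059

0.059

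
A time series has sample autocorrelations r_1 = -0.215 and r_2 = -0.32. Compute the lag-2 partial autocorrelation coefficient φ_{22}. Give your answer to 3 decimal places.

-0.384

φ_{22} = (r_2 − r_1²) / (1 − r_1²)
r_1² = (-0.215)² = 0.046225
Numerator = -0.32 − 0.0462 = -0.3662; denominator = 1 − 0.0462 = 0.9538
φ_{22} = -0.3662 / 0.9538 = -0.384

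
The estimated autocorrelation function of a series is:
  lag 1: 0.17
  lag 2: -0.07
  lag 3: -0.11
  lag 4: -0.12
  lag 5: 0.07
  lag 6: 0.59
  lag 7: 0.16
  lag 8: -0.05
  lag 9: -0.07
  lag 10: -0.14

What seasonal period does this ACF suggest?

6

The largest autocorrelation is r_6 = 0.59; the remaining lags stay at or below 0.17.
The dominant spike at lag 6 indicates a seasonal period of 6.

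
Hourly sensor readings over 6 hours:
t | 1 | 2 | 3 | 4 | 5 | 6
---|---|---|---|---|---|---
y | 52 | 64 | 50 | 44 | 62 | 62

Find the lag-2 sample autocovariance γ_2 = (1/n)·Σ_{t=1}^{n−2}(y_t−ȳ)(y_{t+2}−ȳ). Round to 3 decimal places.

Mean ȳ = (52 + 64 + 50 + 44 + 62 + 62)/6 = 55.6667
Σ_{t=1}^{4}(y_t−ȳ)(y_{t+2}−ȳ) = -186.2222
γ_2 = -186.2222 / 6 = -31.037

-31.037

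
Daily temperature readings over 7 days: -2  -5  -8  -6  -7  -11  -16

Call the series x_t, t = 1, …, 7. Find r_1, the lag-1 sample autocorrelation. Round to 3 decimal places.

Mean x̄ = (-2 − 5 − 8 − 6 − 7 − 11 − 16)/7 = -7.8571
Σ(x_t−x̄)(x_{t+1}−x̄) = (16.7347) + (-0.4082) + (-0.2653) + (1.5918) + (-2.6939) + (25.5918) = 40.5510
Denominator Σ(x_t−x̄)² = 122.8571
r_1 = 40.5510 / 122.8571 = 0.330

0.330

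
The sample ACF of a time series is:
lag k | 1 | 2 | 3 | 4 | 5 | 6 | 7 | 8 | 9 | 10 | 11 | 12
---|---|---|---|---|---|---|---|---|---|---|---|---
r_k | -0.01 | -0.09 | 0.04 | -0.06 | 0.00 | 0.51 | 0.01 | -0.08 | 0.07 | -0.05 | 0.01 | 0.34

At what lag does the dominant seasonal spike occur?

The largest autocorrelation is r_6 = 0.51, with a weaker echo at lag 12 (0.34); the remaining lags stay at or below 0.07.
The dominant spike at lag 6 indicates a seasonal period of 6.

6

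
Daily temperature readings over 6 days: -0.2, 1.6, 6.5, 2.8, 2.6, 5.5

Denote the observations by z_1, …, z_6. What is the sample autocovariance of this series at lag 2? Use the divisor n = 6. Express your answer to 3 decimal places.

Mean z̄ = (-0.2 + 1.6 + 6.5 + 2.8 + 2.6 + 5.5)/6 = 3.1333
Σ_{t=1}^{4}(z_t−z̄)(z_{t+2}−z̄) = -13.2956
γ_2 = -13.2956 / 6 = -2.216

-2.216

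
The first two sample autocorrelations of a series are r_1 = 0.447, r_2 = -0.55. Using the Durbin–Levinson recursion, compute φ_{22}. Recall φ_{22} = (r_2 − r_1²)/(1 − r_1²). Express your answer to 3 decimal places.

-0.937

φ_{22} = (r_2 − r_1²) / (1 − r_1²)
r_1² = (0.447)² = 0.199809
Numerator = -0.55 − 0.1998 = -0.7498; denominator = 1 − 0.1998 = 0.8002
φ_{22} = -0.7498 / 0.8002 = -0.937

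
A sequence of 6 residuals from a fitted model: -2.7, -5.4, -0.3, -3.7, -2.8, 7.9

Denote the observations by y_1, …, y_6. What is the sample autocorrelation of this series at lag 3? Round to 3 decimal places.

Mean ȳ = (-2.7 − 5.4 − 0.3 − 3.7 − 2.8 + 7.9)/6 = -1.1667
Deviations from mean: -1.5333, -4.2333, 0.8667, -2.5333, -1.6333, 9.0667
Σ(y_t−ȳ)(y_{t+3}−ȳ) = (3.8844) + (6.9144) + (7.8578) = 18.6567
Denominator Σ(y_t−ȳ)² = 112.3133
r_3 = 18.6567 / 112.3133 = 0.166

0.166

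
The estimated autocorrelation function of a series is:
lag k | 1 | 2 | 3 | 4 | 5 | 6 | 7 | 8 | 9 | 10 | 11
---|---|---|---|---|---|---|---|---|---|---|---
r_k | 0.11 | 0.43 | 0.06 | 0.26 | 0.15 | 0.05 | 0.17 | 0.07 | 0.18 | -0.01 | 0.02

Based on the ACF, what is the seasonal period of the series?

The largest autocorrelation is r_2 = 0.43, with a weaker echo at lag 4 (0.26); the remaining lags stay at or below 0.18.
The dominant spike at lag 2 indicates a seasonal period of 2.

2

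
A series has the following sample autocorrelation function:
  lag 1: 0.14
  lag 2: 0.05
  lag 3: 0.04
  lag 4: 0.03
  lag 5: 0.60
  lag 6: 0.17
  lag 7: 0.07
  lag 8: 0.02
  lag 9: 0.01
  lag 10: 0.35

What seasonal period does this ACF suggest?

5

The largest autocorrelation is r_5 = 0.60, with a weaker echo at lag 10 (0.35); the remaining lags stay at or below 0.17.
The dominant spike at lag 5 indicates a seasonal period of 5.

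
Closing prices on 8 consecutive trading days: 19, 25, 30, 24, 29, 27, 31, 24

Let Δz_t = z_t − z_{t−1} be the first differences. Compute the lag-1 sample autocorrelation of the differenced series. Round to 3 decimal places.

First differences Δz: 6, 5, -6, 5, -2, 4, -7
Mean of differences = 0.7143
Numerator Σ(Δz_t−Δz̄)(Δz_{t+1}−Δz̄) = -80.7959
Denominator Σ(Δz_t−Δz̄)² = 187.4286
r_1(Δz) = -80.7959 / 187.4286 = -0.431

-0.431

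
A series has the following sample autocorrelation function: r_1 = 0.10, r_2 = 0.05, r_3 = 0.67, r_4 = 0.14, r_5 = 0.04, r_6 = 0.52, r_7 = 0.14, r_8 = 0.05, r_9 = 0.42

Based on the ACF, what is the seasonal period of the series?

3

The largest autocorrelation is r_3 = 0.67, with weaker echoes at lags 6 (0.52) and 9 (0.42); the remaining lags stay at or below 0.14.
The dominant spike at lag 3 indicates a seasonal period of 3.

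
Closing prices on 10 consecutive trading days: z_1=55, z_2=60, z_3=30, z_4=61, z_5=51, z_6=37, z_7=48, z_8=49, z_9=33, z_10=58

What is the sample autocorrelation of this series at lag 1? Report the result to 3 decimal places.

Mean z̄ = (55 + 60 + 30 + 61 + 51 + 37 + 48 + 49 + 33 + 58)/10 = 48.2000
Numerator Σ_{t=1}^{9}(z_t−z̄)(z_{t+1}−z̄) = -522.0400
Denominator Σ(z_t−z̄)² = 1141.6000
r_1 = -522.0400 / 1141.6000 = -0.457

-0.457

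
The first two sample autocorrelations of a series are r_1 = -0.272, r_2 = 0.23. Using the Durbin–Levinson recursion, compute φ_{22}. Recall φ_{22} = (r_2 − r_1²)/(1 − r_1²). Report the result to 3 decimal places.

φ_{22} = (r_2 − r_1²) / (1 − r_1²)
r_1² = (-0.272)² = 0.073984
Numerator = 0.23 − 0.0740 = 0.1560; denominator = 1 − 0.0740 = 0.9260
φ_{22} = 0.1560 / 0.9260 = 0.168

0.168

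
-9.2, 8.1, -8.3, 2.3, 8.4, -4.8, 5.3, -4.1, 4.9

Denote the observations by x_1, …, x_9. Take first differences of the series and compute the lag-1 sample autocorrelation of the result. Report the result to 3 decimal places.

-0.674

First differences Δx: 17.3, -16.4, 10.6, 6.1, -13.2, 10.1, -9.4, 9.0
Mean of differences = 1.7625
Numerator Σ(Δx_t−Δx̄)(Δx_{t+1}−Δx̄) = -767.8839
Denominator Σ(Δx_t−Δx̄)² = 1138.5788
r_1(Δx) = -767.8839 / 1138.5788 = -0.674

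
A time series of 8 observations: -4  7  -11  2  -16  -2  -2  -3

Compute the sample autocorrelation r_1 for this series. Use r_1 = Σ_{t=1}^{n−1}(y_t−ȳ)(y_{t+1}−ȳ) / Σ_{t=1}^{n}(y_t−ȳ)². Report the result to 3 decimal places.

-0.586

Mean ȳ = (-4 + 7 − 11 + 2 − 16 − 2 − 2 − 3)/8 = -3.6250
Deviations from mean: -0.3750, 10.6250, -7.3750, 5.6250, -12.3750, 1.6250, 1.6250, 0.6250
Σ(y_t−ȳ)(y_{t+1}−ȳ) = (-3.9844) + (-78.3594) + (-41.4844) + (-69.6094) + (-20.1094) + (2.6406) + (1.0156) = -209.8906
Denominator Σ(y_t−ȳ)² = 357.8750
r_1 = -209.8906 / 357.8750 = -0.586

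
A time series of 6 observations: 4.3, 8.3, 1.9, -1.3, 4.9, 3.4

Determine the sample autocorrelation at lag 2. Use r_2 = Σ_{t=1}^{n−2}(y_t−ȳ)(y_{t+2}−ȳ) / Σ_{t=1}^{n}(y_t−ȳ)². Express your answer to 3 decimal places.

-0.499

Mean ȳ = (4.3 + 8.3 + 1.9 − 1.3 + 4.9 + 3.4)/6 = 3.5833
Deviations from mean: 0.7167, 4.7167, -1.6833, -4.8833, 1.3167, -0.1833
Numerator Σ_{t=1}^{4}(y_t−ȳ)(y_{t+2}−ȳ) = -25.5606
Denominator Σ(y_t−ȳ)² = 51.2083
r_2 = -25.5606 / 51.2083 = -0.499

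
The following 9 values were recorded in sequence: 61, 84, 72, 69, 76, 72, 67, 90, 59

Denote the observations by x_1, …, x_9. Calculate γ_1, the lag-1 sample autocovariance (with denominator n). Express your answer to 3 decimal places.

-52.647

Mean x̄ = (61 + 84 + 72 + 69 + 76 + 72 + 67 + 90 + 59)/9 = 72.2222
Σ_{t=1}^{8}(x_t−x̄)(x_{t+1}−x̄) = -473.8272
γ_1 = -473.8272 / 9 = -52.647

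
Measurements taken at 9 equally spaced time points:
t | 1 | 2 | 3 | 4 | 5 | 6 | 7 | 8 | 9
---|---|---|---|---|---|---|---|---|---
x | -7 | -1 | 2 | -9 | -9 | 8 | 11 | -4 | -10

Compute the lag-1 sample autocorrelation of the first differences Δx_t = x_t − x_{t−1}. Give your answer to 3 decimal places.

0.110

First differences Δx: 6, 3, -11, 0, 17, 3, -15, -6
Mean of differences = -0.3750
Numerator Σ(Δx_t−Δx̄)(Δx_{t+1}−Δx̄) = 79.7344
Denominator Σ(Δx_t−Δx̄)² = 723.8750
r_1(Δx) = 79.7344 / 723.8750 = 0.110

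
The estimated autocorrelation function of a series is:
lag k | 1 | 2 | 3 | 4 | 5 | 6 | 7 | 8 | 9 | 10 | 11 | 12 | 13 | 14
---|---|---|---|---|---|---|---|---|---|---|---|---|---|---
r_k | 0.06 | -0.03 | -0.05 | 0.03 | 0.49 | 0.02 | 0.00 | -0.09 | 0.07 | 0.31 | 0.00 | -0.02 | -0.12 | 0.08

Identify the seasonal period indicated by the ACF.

5

The largest autocorrelation is r_5 = 0.49, with a weaker echo at lag 10 (0.31); the remaining lags stay at or below 0.08.
The dominant spike at lag 5 indicates a seasonal period of 5.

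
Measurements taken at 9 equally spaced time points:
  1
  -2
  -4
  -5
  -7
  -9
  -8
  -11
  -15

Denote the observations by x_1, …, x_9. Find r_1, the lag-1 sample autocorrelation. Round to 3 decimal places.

0.526

Mean x̄ = (1 − 2 − 4 − 5 − 7 − 9 − 8 − 11 − 15)/9 = -6.6667
Numerator Σ_{t=1}^{8}(x_t−x̄)(x_{t+1}−x̄) = 97.8889
Denominator Σ(x_t−x̄)² = 186.0000
r_1 = 97.8889 / 186.0000 = 0.526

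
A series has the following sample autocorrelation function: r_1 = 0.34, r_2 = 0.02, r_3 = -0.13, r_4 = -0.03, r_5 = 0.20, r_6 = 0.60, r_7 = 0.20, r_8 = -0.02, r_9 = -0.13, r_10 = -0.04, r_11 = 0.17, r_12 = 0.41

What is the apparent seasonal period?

6

The largest autocorrelation is r_6 = 0.60, with a weaker echo at lag 12 (0.41); the remaining lags stay at or below 0.34. The elevated value at lag 1 (0.34), dropping to 0.02 at lag 2, reflects decaying short-term dependence rather than seasonality.
The dominant spike at lag 6 indicates a seasonal period of 6.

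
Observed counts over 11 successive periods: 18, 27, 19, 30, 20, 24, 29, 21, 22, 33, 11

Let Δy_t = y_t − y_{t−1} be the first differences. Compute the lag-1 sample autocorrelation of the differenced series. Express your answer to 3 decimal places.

-0.527

First differences Δy: 9, -8, 11, -10, 4, 5, -8, 1, 11, -22
Mean of differences = -0.7000
Numerator Σ(Δy_t−Δȳ)(Δy_{t+1}−Δȳ) = -565.2900
Denominator Σ(Δy_t−Δȳ)² = 1072.1000
r_1(Δy) = -565.2900 / 1072.1000 = -0.527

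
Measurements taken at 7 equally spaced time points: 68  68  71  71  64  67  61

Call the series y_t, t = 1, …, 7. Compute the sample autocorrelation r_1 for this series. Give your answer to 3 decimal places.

Mean ȳ = (68 + 68 + 71 + 71 + 64 + 67 + 61)/7 = 67.1429
Σ(y_t−ȳ)(y_{t+1}−ȳ) = (0.7347) + (3.3061) + (14.8776) + (-12.1224) + (0.4490) + (0.8776) = 8.1224
Denominator Σ(y_t−ȳ)² = 78.8571
r_1 = 8.1224 / 78.8571 = 0.103

0.103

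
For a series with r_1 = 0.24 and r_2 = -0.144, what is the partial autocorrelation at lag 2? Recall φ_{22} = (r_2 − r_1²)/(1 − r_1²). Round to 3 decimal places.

φ_{22} = (r_2 − r_1²) / (1 − r_1²)
r_1² = (0.24)² = 0.0576
Numerator = -0.144 − 0.0576 = -0.2016; denominator = 1 − 0.0576 = 0.9424
φ_{22} = -0.2016 / 0.9424 = -0.214

-0.214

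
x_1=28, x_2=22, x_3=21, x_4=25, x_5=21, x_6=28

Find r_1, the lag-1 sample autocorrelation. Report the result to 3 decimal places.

Mean x̄ = (28 + 22 + 21 + 25 + 21 + 28)/6 = 24.1667
Numerator Σ_{t=1}^{5}(x_t−x̄)(x_{t+1}−x̄) = -18.8611
Denominator Σ(x_t−x̄)² = 54.8333
r_1 = -18.8611 / 54.8333 = -0.344

-0.344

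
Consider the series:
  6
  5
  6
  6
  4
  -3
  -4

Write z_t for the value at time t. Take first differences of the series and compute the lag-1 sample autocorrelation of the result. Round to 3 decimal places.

First differences Δz: -1, 1, 0, -2, -7, -1
Mean of differences = -1.6667
Numerator Σ(Δz_t−Δz̄)(Δz_{t+1}−Δz̄) = 3.8889
Denominator Σ(Δz_t−Δz̄)² = 39.3333
r_1(Δz) = 3.8889 / 39.3333 = 0.099

0.099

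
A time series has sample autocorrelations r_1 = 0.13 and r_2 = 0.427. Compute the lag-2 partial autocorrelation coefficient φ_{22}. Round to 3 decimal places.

φ_{22} = (r_2 − r_1²) / (1 − r_1²)
r_1² = (0.13)² = 0.0169
Numerator = 0.427 − 0.0169 = 0.4101; denominator = 1 − 0.0169 = 0.9831
φ_{22} = 0.4101 / 0.9831 = 0.417

0.417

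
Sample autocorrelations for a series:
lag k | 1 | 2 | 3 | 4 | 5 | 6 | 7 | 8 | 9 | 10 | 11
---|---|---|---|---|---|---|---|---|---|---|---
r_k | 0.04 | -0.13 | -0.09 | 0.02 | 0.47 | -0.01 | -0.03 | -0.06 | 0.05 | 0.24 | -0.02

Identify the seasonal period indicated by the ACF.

The largest autocorrelation is r_5 = 0.47, with a weaker echo at lag 10 (0.24); the remaining lags stay at or below 0.05.
The dominant spike at lag 5 indicates a seasonal period of 5.

5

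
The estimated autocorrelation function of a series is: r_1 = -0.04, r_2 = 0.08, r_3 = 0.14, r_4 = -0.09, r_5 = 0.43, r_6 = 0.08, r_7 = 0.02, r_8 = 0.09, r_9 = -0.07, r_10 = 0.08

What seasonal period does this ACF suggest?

5

The largest autocorrelation is r_5 = 0.43; the remaining lags stay at or below 0.14.
The dominant spike at lag 5 indicates a seasonal period of 5.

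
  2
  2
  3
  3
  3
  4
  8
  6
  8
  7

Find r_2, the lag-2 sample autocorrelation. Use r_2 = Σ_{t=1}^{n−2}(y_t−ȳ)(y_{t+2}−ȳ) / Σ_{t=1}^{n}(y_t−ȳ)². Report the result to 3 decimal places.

0.391

Mean ȳ = (2 + 2 + 3 + 3 + 3 + 4 + 8 + 6 + 8 + 7)/10 = 4.6000
Numerator Σ_{t=1}^{8}(y_t−ȳ)(y_{t+2}−ȳ) = 20.4800
Denominator Σ(y_t−ȳ)² = 52.4000
r_2 = 20.4800 / 52.4000 = 0.391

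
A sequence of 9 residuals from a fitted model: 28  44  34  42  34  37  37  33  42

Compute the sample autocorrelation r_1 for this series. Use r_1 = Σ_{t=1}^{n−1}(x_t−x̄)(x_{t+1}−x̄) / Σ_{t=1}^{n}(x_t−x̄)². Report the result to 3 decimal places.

Mean x̄ = (28 + 44 + 34 + 42 + 34 + 37 + 37 + 33 + 42)/9 = 36.7778
Numerator Σ_{t=1}^{8}(x_t−x̄)(x_{t+1}−x̄) = -133.6049
Denominator Σ(x_t−x̄)² = 213.5556
r_1 = -133.6049 / 213.5556 = -0.626

-0.626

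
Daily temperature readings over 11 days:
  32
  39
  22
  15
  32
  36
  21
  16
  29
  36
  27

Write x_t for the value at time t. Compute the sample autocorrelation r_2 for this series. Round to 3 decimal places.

-0.779

Mean x̄ = (32 + 39 + 22 + 15 + 32 + 36 + 21 + 16 + 29 + 36 + 27)/11 = 27.7273
Numerator Σ_{t=1}^{9}(x_t−x̄)(x_{t+2}−x̄) = -529.9669
Denominator Σ(x_t−x̄)² = 680.1818
r_2 = -529.9669 / 680.1818 = -0.779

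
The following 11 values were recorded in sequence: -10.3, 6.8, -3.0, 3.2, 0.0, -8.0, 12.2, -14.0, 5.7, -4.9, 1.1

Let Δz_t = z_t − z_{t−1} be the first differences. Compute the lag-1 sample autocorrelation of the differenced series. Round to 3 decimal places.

-0.797

First differences Δz: 17.1, -9.8, 6.2, -3.2, -8.0, 20.2, -26.2, 19.7, -10.6, 6.0
Mean of differences = 1.1400
Numerator Σ(Δz_t−Δz̄)(Δz_{t+1}−Δz̄) = -1689.9416
Denominator Σ(Δz_t−Δz̄)² = 2119.0640
r_1(Δz) = -1689.9416 / 2119.0640 = -0.797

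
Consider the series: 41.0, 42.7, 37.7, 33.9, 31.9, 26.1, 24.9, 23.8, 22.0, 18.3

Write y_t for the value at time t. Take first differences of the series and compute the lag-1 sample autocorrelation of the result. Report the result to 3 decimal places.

-0.283

First differences Δy: 1.7, -5.0, -3.8, -2.0, -5.8, -1.2, -1.1, -1.8, -3.7
Mean of differences = -2.5222
Numerator Σ(Δy_t−Δȳ)(Δy_{t+1}−Δȳ) = -11.9516
Denominator Σ(Δy_t−Δȳ)² = 42.2956
r_1(Δy) = -11.9516 / 42.2956 = -0.283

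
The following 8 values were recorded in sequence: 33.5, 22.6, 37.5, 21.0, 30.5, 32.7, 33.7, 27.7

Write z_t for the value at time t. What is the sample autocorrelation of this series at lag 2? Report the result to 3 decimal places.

0.295

Mean z̄ = (33.5 + 22.6 + 37.5 + 21.0 + 30.5 + 32.7 + 33.7 + 27.7)/8 = 29.9000
Σ(z_t−z̄)(z_{t+2}−z̄) = (27.3600) + (64.9700) + (4.5600) + (-24.9200) + (2.2800) + (-6.1600) = 68.0900
Denominator Σ(z_t−z̄)² = 230.7000
r_2 = 68.0900 / 230.7000 = 0.295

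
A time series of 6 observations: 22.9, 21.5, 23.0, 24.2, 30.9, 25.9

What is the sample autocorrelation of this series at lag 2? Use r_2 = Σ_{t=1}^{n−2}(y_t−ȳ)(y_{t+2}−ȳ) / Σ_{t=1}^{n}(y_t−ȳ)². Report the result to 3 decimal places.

-0.113

Mean ȳ = (22.9 + 21.5 + 23.0 + 24.2 + 30.9 + 25.9)/6 = 24.7333
Deviations from mean: -1.8333, -3.2333, -1.7333, -0.5333, 6.1667, 1.1667
Numerator Σ_{t=1}^{4}(y_t−ȳ)(y_{t+2}−ȳ) = -6.4089
Denominator Σ(y_t−ȳ)² = 56.4933
r_2 = -6.4089 / 56.4933 = -0.113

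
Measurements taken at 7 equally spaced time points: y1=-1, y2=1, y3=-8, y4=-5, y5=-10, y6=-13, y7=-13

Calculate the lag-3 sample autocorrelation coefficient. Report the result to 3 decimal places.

Mean ȳ = (-1 + 1 − 8 − 5 − 10 − 13 − 13)/7 = -7.0000
Σ(y_t−ȳ)(y_{t+3}−ȳ) = (12.0000) + (-24.0000) + (6.0000) + (-12.0000) = -18.0000
Denominator Σ(y_t−ȳ)² = 186.0000
r_3 = -18.0000 / 186.0000 = -0.097

-0.097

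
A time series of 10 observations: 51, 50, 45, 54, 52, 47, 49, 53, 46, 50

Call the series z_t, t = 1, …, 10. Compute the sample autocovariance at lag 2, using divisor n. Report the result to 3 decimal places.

Mean z̄ = (51 + 50 + 45 + 54 + 52 + 47 + 49 + 53 + 46 + 50)/10 = 49.7000
Σ_{t=1}^{8}(z_t−z̄)(z_{t+2}−z̄) = -34.1800
γ_2 = -34.1800 / 10 = -3.418

-3.418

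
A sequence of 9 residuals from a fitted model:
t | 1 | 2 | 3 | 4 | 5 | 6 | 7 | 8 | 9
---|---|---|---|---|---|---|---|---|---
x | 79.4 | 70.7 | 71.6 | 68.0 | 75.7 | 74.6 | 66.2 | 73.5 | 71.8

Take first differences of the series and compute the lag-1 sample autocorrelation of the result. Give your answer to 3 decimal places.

First differences Δx: -8.7, 0.9, -3.6, 7.7, -1.1, -8.4, 7.3, -1.7
Mean of differences = -0.9500
Numerator Σ(Δx_t−Δx̄)(Δx_{t+1}−Δx̄) = -109.9925
Denominator Σ(Δx_t−Δx̄)² = 269.4800
r_1(Δx) = -109.9925 / 269.4800 = -0.408

-0.408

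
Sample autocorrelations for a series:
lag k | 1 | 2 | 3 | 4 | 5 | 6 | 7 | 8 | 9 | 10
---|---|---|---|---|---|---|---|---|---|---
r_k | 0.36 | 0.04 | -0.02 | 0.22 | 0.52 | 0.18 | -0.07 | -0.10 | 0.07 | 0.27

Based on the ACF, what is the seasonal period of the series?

The largest autocorrelation is r_5 = 0.52; the remaining lags stay at or below 0.36. The elevated value at lag 1 (0.36), dropping to 0.04 at lag 2, reflects decaying short-term dependence rather than seasonality.
The dominant spike at lag 5 indicates a seasonal period of 5.

5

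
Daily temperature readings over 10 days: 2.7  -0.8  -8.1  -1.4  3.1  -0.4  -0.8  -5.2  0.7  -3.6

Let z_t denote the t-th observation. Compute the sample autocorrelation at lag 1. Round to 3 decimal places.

Mean z̄ = (2.7 − 0.8 − 8.1 − 1.4 + 3.1 − 0.4 − 0.8 − 5.2 + 0.7 − 3.6)/10 = -1.3800
Numerator Σ_{t=1}^{9}(z_t−z̄)(z_{t+1}−z̄) = -11.3064
Denominator Σ(z_t−z̄)² = 107.3560
r_1 = -11.3064 / 107.3560 = -0.105

-0.105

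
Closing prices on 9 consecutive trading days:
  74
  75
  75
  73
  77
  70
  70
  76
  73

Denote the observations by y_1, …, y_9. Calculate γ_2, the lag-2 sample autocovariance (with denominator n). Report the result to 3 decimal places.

-1.321

Mean ȳ = (74 + 75 + 75 + 73 + 77 + 70 + 70 + 76 + 73)/9 = 73.6667
Σ_{t=1}^{7}(y_t−ȳ)(y_{t+2}−ȳ) = -11.8889
γ_2 = -11.8889 / 9 = -1.321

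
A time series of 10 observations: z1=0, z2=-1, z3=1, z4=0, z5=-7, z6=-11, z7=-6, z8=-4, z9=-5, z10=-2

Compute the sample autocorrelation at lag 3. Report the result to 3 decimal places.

-0.228

Mean z̄ = (0 − 1 + 1 + 0 − 7 − 11 − 6 − 4 − 5 − 2)/10 = -3.5000
Σ(z_t−z̄)(z_{t+3}−z̄) = (12.2500) + (-8.7500) + (-33.7500) + (-8.7500) + (1.7500) + (11.2500) + (-3.7500) = -29.7500
Denominator Σ(z_t−z̄)² = 130.5000
r_3 = -29.7500 / 130.5000 = -0.228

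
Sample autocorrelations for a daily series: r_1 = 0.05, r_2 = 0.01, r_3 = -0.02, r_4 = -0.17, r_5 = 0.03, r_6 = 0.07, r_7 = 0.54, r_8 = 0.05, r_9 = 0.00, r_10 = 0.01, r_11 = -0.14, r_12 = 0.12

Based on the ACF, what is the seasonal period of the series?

7

The largest autocorrelation is r_7 = 0.54; the remaining lags stay at or below 0.12.
The dominant spike at lag 7 indicates a seasonal period of 7.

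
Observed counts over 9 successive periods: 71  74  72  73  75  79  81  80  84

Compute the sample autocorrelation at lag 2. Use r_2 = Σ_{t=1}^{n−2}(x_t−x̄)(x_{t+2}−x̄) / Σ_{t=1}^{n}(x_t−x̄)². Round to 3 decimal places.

0.405

Mean x̄ = (71 + 74 + 72 + 73 + 75 + 79 + 81 + 80 + 84)/9 = 76.5556
Numerator Σ_{t=1}^{7}(x_t−x̄)(x_{t+2}−x̄) = 67.3827
Denominator Σ(x_t−x̄)² = 166.2222
r_2 = 67.3827 / 166.2222 = 0.405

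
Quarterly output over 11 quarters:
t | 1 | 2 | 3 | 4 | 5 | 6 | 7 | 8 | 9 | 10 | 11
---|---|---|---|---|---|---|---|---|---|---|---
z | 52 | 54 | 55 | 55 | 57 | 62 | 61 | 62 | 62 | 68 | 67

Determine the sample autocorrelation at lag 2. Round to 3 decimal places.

0.371

Mean z̄ = (52 + 54 + 55 + 55 + 57 + 62 + 61 + 62 + 62 + 68 + 67)/11 = 59.5455
Numerator Σ_{t=1}^{9}(z_t−z̄)(z_{t+2}−z̄) = 104.8595
Denominator Σ(z_t−z̄)² = 282.7273
r_2 = 104.8595 / 282.7273 = 0.371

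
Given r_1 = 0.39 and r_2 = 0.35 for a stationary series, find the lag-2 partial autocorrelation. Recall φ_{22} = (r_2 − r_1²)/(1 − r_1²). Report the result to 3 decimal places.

0.233

φ_{22} = (r_2 − r_1²) / (1 − r_1²)
r_1² = (0.39)² = 0.1521
Numerator = 0.35 − 0.1521 = 0.1979; denominator = 1 − 0.1521 = 0.8479
φ_{22} = 0.1979 / 0.8479 = 0.233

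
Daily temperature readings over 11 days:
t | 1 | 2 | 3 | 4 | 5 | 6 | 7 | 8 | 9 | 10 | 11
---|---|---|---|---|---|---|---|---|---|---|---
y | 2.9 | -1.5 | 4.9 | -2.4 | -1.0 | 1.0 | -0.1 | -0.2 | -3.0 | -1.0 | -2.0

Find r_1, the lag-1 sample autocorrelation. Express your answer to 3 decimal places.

-0.309

Mean ȳ = (2.9 − 1.5 + 4.9 − 2.4 − 1.0 + 1.0 − 0.1 − 0.2 − 3.0 − 1.0 − 2.0)/11 = -0.2182
Numerator Σ_{t=1}^{10}(y_t−ȳ)(y_{t+1}−ȳ) = -17.3076
Denominator Σ(y_t−ȳ)² = 55.9564
r_1 = -17.3076 / 55.9564 = -0.309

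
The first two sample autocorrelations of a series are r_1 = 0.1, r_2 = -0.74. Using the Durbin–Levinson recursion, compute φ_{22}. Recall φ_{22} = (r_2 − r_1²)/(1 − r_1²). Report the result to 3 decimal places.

-0.758

φ_{22} = (r_2 − r_1²) / (1 − r_1²)
r_1² = (0.1)² = 0.01
Numerator = -0.74 − 0.0100 = -0.7500; denominator = 1 − 0.0100 = 0.9900
φ_{22} = -0.7500 / 0.9900 = -0.758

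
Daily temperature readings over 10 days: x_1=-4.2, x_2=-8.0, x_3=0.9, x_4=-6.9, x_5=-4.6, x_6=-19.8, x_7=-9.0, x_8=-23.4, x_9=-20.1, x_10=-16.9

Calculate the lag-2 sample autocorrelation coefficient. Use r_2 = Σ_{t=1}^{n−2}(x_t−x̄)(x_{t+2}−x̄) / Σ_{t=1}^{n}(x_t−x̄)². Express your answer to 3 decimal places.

0.512

Mean x̄ = (-4.2 − 8.0 + 0.9 − 6.9 − 4.6 − 19.8 − 9.0 − 23.4 − 20.1 − 16.9)/10 = -11.2000
Numerator Σ_{t=1}^{8}(x_t−x̄)(x_{t+2}−x̄) = 310.7400
Denominator Σ(x_t−x̄)² = 607.0400
r_2 = 310.7400 / 607.0400 = 0.512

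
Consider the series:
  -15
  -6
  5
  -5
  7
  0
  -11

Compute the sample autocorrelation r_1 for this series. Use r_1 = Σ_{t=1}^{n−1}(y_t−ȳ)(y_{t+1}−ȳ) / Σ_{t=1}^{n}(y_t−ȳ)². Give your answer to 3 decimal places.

Mean ȳ = (-15 − 6 + 5 − 5 + 7 + 0 − 11)/7 = -3.5714
Deviations from mean: -11.4286, -2.4286, 8.5714, -1.4286, 10.5714, 3.5714, -7.4286
Σ(y_t−ȳ)(y_{t+1}−ȳ) = (27.7551) + (-20.8163) + (-12.2449) + (-15.1020) + (37.7551) + (-26.5306) = -9.1837
Denominator Σ(y_t−ȳ)² = 391.7143
r_1 = -9.1837 / 391.7143 = -0.023

-0.023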